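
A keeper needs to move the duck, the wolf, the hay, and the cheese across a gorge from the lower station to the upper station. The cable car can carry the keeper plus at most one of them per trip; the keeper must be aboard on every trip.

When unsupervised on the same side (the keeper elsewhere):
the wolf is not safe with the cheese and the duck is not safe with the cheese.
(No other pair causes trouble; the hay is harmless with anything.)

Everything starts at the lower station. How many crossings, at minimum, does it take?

Counting alone: the keeper can take at most 1 across per trip to the upper station, so moving all 4 needs at least 4 loaded trips out, with a return between consecutive ones — at least 7 crossings.
The safety rule pushes this higher. Following every safe sequence of crossings, the most of the 4 that can be at the upper station as the cable car arrives there on crossing 7 is 3 — never all 4.
So no plan with fewer than 9 crossings exists, and this one achieves 9:
1. Keeper goes to the upper station with the cheese.
2. Keeper goes back to the lower station alone.
3. Keeper goes to the upper station with the duck.
4. Keeper goes back to the lower station with the cheese.
5. Keeper goes to the upper station with the wolf.
6. Keeper goes back to the lower station alone.
7. Keeper goes to the upper station with the hay.
8. Keeper goes back to the lower station alone.
9. Keeper goes to the upper station with the cheese.

9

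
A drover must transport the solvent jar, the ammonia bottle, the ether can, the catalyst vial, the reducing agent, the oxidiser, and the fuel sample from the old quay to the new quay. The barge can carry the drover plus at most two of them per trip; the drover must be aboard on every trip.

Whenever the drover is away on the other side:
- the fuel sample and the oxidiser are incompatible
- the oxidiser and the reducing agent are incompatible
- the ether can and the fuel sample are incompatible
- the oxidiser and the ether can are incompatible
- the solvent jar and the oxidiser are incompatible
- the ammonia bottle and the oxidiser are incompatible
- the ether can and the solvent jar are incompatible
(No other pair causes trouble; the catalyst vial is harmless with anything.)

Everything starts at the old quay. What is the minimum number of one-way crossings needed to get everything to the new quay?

Counting alone: the drover can take at most 2 across per trip to the new quay, so moving all 7 needs at least 4 loaded trips out, with a return between consecutive ones — at least 7 crossings.
The safety rule pushes this higher. Following every safe sequence of crossings, the most of the 7 that can be at the new quay as the barge arrives there on crossings 7, 9 is 5, 6 respectively — never all 7.
So no plan with fewer than 11 crossings exists, and this one achieves 11:
1. Drover goes to the new quay with the ether can and the oxidiser.  [the old quay: the ammonia bottle, the catalyst vial, the fuel sample, the reducing agent, the solvent jar | the new quay: the ether can, the oxidiser]
2. Drover goes back to the old quay with the ether can.  [the old quay: the ammonia bottle, the catalyst vial, the ether can, the fuel sample, the reducing agent, the solvent jar | the new quay: the oxidiser]
3. Drover goes to the new quay with the fuel sample and the solvent jar.  [the old quay: the ammonia bottle, the catalyst vial, the ether can, the reducing agent | the new quay: the fuel sample, the oxidiser, the solvent jar]
4. Drover goes back to the old quay with the oxidiser.  [the old quay: the ammonia bottle, the catalyst vial, the ether can, the oxidiser, the reducing agent | the new quay: the fuel sample, the solvent jar]
5. Drover goes to the new quay with the ammonia bottle and the oxidiser.  [the old quay: the catalyst vial, the ether can, the reducing agent | the new quay: the ammonia bottle, the fuel sample, the oxidiser, the solvent jar]
6. Drover goes back to the old quay with the oxidiser.  [the old quay: the catalyst vial, the ether can, the oxidiser, the reducing agent | the new quay: the ammonia bottle, the fuel sample, the solvent jar]
7. Drover goes to the new quay with the ether can and the reducing agent.  [the old quay: the catalyst vial, the oxidiser | the new quay: the ammonia bottle, the ether can, the fuel sample, the reducing agent, the solvent jar]
8. Drover goes back to the old quay with the ether can.  [the old quay: the catalyst vial, the ether can, the oxidiser | the new quay: the ammonia bottle, the fuel sample, the reducing agent, the solvent jar]
9. Drover goes to the new quay with the catalyst vial and the ether can.  [the old quay: the oxidiser | the new quay: the ammonia bottle, the catalyst vial, the ether can, the fuel sample, the reducing agent, the solvent jar]
10. Drover goes back to the old quay with the ether can.  [the old quay: the ether can, the oxidiser | the new quay: the ammonia bottle, the catalyst vial, the fuel sample, the reducing agent, the solvent jar]
11. Drover goes to the new quay with the ether can and the oxidiser.  [the old quay: — | the new quay: the ammonia bottle, the catalyst vial, the ether can, the fuel sample, the oxidiser, the reducing agent, the solvent jar]

11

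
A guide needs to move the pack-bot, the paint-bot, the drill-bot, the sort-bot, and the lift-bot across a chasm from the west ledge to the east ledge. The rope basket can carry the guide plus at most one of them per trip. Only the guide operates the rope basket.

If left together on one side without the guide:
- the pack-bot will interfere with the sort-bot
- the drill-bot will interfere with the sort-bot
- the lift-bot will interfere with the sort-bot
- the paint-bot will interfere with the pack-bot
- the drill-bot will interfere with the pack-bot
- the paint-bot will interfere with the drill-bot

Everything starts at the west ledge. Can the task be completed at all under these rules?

No

Whatever the first load, the items left behind include a forbidden pair without the guide. No opening move is safe, so no plan exists.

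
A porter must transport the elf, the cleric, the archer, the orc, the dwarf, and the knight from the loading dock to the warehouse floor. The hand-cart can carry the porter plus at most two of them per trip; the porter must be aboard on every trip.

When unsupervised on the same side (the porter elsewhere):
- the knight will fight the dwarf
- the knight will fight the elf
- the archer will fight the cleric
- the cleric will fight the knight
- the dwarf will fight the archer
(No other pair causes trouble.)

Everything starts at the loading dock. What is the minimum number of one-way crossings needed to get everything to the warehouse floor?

7

Counting alone: the porter can take at most 2 across per trip to the warehouse floor, so moving all 6 needs at least 3 loaded trips out, with a return between consecutive ones — at least 5 crossings.
The safety rule pushes this higher. Following every safe sequence of crossings, the most of the 6 that can be at the warehouse floor as the hand-cart arrives there on crossing 5 is 5 — never all 6.
So no plan with fewer than 7 crossings exists, and this one achieves 7:
1. Porter goes to the warehouse floor with the archer and the knight.  [the loading dock: the cleric, the dwarf, the elf, the orc | the warehouse floor: the archer, the knight]
2. Porter goes back to the loading dock alone.  [the loading dock: the cleric, the dwarf, the elf, the orc | the warehouse floor: the archer, the knight]
3. Porter goes to the warehouse floor with the cleric and the elf.  [the loading dock: the dwarf, the orc | the warehouse floor: the archer, the cleric, the elf, the knight]
4. Porter goes back to the loading dock with the archer and the knight.  [the loading dock: the archer, the dwarf, the knight, the orc | the warehouse floor: the cleric, the elf]
5. Porter goes to the warehouse floor with the dwarf and the orc.  [the loading dock: the archer, the knight | the warehouse floor: the cleric, the dwarf, the elf, the orc]
6. Porter goes back to the loading dock alone.  [the loading dock: the archer, the knight | the warehouse floor: the cleric, the dwarf, the elf, the orc]
7. Porter goes to the warehouse floor with the archer and the knight.  [the loading dock: — | the warehouse floor: the archer, the cleric, the dwarf, the elf, the knight, the orc]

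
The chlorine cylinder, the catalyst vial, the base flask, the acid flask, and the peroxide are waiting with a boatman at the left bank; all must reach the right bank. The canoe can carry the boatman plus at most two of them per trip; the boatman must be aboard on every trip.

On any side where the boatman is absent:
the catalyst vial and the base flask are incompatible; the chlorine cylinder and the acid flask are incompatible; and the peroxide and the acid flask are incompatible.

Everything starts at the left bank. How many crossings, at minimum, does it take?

5

Counting alone: the boatman can take at most 2 across per trip to the right bank, so moving all 5 needs at least 3 loaded trips out, with a return between consecutive ones — at least 5 crossings.
The plan below uses exactly 5 crossings, so it is optimal:
1. Boatman goes to the right bank with the acid flask and the catalyst vial.
2. Boatman goes back to the left bank alone.
3. Boatman goes to the right bank with the chlorine cylinder and the peroxide.
4. Boatman goes back to the left bank with the acid flask.
5. Boatman goes to the right bank with the acid flask and the base flask.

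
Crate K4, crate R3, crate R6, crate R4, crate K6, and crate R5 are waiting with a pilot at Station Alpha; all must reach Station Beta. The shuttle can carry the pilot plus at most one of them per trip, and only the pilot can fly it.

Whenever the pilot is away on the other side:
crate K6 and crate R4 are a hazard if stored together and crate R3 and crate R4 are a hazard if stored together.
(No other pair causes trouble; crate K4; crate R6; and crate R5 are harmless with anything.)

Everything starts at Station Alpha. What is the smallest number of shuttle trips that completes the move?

Counting alone: the pilot can take at most 1 across per trip to Station Beta, so moving all 6 needs at least 6 loaded trips out, with a return between consecutive ones — at least 11 crossings.
The safety rule pushes this higher. Following every safe sequence of crossings, the most of the 6 that can be at Station Beta as the shuttle arrives there on crossing 11 is 5 — never all 6.
So no plan with fewer than 13 crossings exists, and this one achieves 13:
1. Pilot goes to Station Beta with crate R4.
2. Pilot goes back to Station Alpha alone.
3. Pilot goes to Station Beta with crate K4.
4. Pilot goes back to Station Alpha alone.
5. Pilot goes to Station Beta with crate R3.
6. Pilot goes back to Station Alpha with crate R4.
7. Pilot goes to Station Beta with crate K6.
8. Pilot goes back to Station Alpha alone.
9. Pilot goes to Station Beta with crate R6.
10. Pilot goes back to Station Alpha alone.
11. Pilot goes to Station Beta with crate R5.
12. Pilot goes back to Station Alpha alone.
13. Pilot goes to Station Beta with crate R4.

13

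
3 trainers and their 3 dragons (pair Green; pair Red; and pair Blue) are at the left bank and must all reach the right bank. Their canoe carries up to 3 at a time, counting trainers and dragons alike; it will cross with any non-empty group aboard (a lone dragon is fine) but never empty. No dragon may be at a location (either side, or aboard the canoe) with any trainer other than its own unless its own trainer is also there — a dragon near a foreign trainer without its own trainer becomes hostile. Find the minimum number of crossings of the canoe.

Counting alone: each trip to the right bank takes at most 3 across and each return brings at least 1 back, so after t trips out (and t−1 returns) at most 3t − (t−1) of the 6 are across; that first reaches 6 at t = 3, so at least 5 crossings are needed.
The plan below uses exactly 5 crossings, so it is optimal:
1. dragon Green and trainer Green cross → the right bank.
2. trainer Green crosses ← the left bank.
3. trainer Blue, trainer Green, and trainer Red cross → the right bank.
4. dragon Green crosses ← the left bank.
5. dragon Blue, dragon Green, and dragon Red cross → the right bank.

5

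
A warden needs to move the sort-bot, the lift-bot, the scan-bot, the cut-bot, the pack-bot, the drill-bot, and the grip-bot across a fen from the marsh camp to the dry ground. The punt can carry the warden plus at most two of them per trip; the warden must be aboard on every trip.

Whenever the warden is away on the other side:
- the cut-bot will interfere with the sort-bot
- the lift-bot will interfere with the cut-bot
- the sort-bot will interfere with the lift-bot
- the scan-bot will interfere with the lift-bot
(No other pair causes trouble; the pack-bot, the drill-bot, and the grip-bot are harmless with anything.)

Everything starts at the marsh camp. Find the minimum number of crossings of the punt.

11

Counting alone: the warden can take at most 2 across per trip to the dry ground, so moving all 7 needs at least 4 loaded trips out, with a return between consecutive ones — at least 7 crossings.
The safety rule pushes this higher. Following every safe sequence of crossings, the most of the 7 that can be at the dry ground as the punt arrives there on crossings 7, 9 is 5, 6 respectively — never all 7.
So no plan with fewer than 11 crossings exists, and this one achieves 11:
1. Warden goes to the dry ground with the lift-bot and the sort-bot.  [the marsh camp: the cut-bot, the drill-bot, the grip-bot, the pack-bot, the scan-bot | the dry ground: the lift-bot, the sort-bot]
2. Warden goes back to the marsh camp with the sort-bot.  [the marsh camp: the cut-bot, the drill-bot, the grip-bot, the pack-bot, the scan-bot, the sort-bot | the dry ground: the lift-bot]
3. Warden goes to the dry ground with the scan-bot and the sort-bot.  [the marsh camp: the cut-bot, the drill-bot, the grip-bot, the pack-bot | the dry ground: the lift-bot, the scan-bot, the sort-bot]
4. Warden goes back to the marsh camp with the lift-bot.  [the marsh camp: the cut-bot, the drill-bot, the grip-bot, the lift-bot, the pack-bot | the dry ground: the scan-bot, the sort-bot]
5. Warden goes to the dry ground with the lift-bot and the pack-bot.  [the marsh camp: the cut-bot, the drill-bot, the grip-bot | the dry ground: the lift-bot, the pack-bot, the scan-bot, the sort-bot]
6. Warden goes back to the marsh camp with the lift-bot.  [the marsh camp: the cut-bot, the drill-bot, the grip-bot, the lift-bot | the dry ground: the pack-bot, the scan-bot, the sort-bot]
7. Warden goes to the dry ground with the drill-bot and the lift-bot.  [the marsh camp: the cut-bot, the grip-bot | the dry ground: the drill-bot, the lift-bot, the pack-bot, the scan-bot, the sort-bot]
8. Warden goes back to the marsh camp with the lift-bot.  [the marsh camp: the cut-bot, the grip-bot, the lift-bot | the dry ground: the drill-bot, the pack-bot, the scan-bot, the sort-bot]
9. Warden goes to the dry ground with the grip-bot and the lift-bot.  [the marsh camp: the cut-bot | the dry ground: the drill-bot, the grip-bot, the lift-bot, the pack-bot, the scan-bot, the sort-bot]
10. Warden goes back to the marsh camp with the lift-bot.  [the marsh camp: the cut-bot, the lift-bot | the dry ground: the drill-bot, the grip-bot, the pack-bot, the scan-bot, the sort-bot]
11. Warden goes to the dry ground with the cut-bot and the lift-bot.  [the marsh camp: — | the dry ground: the cut-bot, the drill-bot, the grip-bot, the lift-bot, the pack-bot, the scan-bot, the sort-bot]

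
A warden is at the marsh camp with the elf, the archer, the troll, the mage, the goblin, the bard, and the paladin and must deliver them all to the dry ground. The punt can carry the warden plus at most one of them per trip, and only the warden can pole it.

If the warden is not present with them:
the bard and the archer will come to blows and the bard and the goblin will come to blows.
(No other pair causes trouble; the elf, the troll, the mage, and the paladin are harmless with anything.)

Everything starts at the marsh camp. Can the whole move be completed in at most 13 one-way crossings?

Counting alone: the warden can take at most 1 across per trip to the dry ground, so moving all 7 needs at least 7 loaded trips out, with a return between consecutive ones — at least 13 crossings.
The safety rule pushes this higher. Following every safe sequence of crossings, the most of the 7 that can be at the dry ground as the punt arrives there on crossing 13 is 6 — never all 7.
So the move cannot be finished within 13 crossings. (The shortest complete plan takes 15:)
1. Warden goes to the dry ground with the bard.  [the marsh camp: the archer, the elf, the goblin, the mage, the paladin, the troll | the dry ground: the bard]
2. Warden goes back to the marsh camp alone.  [the marsh camp: the archer, the elf, the goblin, the mage, the paladin, the troll | the dry ground: the bard]
3. Warden goes to the dry ground with the elf.  [the marsh camp: the archer, the goblin, the mage, the paladin, the troll | the dry ground: the bard, the elf]
4. Warden goes back to the marsh camp alone.  [the marsh camp: the archer, the goblin, the mage, the paladin, the troll | the dry ground: the bard, the elf]
5. Warden goes to the dry ground with the archer.  [the marsh camp: the goblin, the mage, the paladin, the troll | the dry ground: the archer, the bard, the elf]
6. Warden goes back to the marsh camp with the bard.  [the marsh camp: the bard, the goblin, the mage, the paladin, the troll | the dry ground: the archer, the elf]
7. Warden goes to the dry ground with the goblin.  [the marsh camp: the bard, the mage, the paladin, the troll | the dry ground: the archer, the elf, the goblin]
8. Warden goes back to the marsh camp alone.  [the marsh camp: the bard, the mage, the paladin, the troll | the dry ground: the archer, the elf, the goblin]
9. Warden goes to the dry ground with the troll.  [the marsh camp: the bard, the mage, the paladin | the dry ground: the archer, the elf, the goblin, the troll]
10. Warden goes back to the marsh camp alone.  [the marsh camp: the bard, the mage, the paladin | the dry ground: the archer, the elf, the goblin, the troll]
11. Warden goes to the dry ground with the mage.  [the marsh camp: the bard, the paladin | the dry ground: the archer, the elf, the goblin, the mage, the troll]
12. Warden goes back to the marsh camp alone.  [the marsh camp: the bard, the paladin | the dry ground: the archer, the elf, the goblin, the mage, the troll]
13. Warden goes to the dry ground with the paladin.  [the marsh camp: the bard | the dry ground: the archer, the elf, the goblin, the mage, the paladin, the troll]
14. Warden goes back to the marsh camp alone.  [the marsh camp: the bard | the dry ground: the archer, the elf, the goblin, the mage, the paladin, the troll]
15. Warden goes to the dry ground with the bard.  [the marsh camp: — | the dry ground: the archer, the bard, the elf, the goblin, the mage, the paladin, the troll]

No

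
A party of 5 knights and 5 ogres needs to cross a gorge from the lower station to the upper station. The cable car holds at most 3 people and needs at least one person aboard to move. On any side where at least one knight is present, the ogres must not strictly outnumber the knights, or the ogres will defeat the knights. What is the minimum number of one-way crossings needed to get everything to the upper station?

11

Counting alone: each trip to the upper station takes at most 3 across and each return brings at least 1 back, so after t trips out (and t−1 returns) at most 3t − (t−1) of the 10 are across; that first reaches 10 at t = 5, so at least 9 crossings are needed.
The safety rule pushes this higher. Following every safe sequence of crossings, the most of the 10 that can be at the upper station as the cable car arrives there on crossing 9 is 9 — never all 10.
So no plan with fewer than 11 crossings exists, and this one achieves 11:
1. 2 ogres → the upper station.  (the lower station: 5K 3O; the upper station: 0K 2O)
2. 1 ogre ← the lower station.  (the lower station: 5K 4O; the upper station: 0K 1O)
3. 3 ogres → the upper station.  (the lower station: 5K 1O; the upper station: 0K 4O)
4. 1 ogre ← the lower station.  (the lower station: 5K 2O; the upper station: 0K 3O)
5. 3 knights → the upper station.  (the lower station: 2K 2O; the upper station: 3K 3O)
6. 1 knight and 1 ogre ← the lower station.  (the lower station: 3K 3O; the upper station: 2K 2O)
7. 3 knights → the upper station.  (the lower station: 0K 3O; the upper station: 5K 2O)
8. 1 ogre ← the lower station.  (the lower station: 0K 4O; the upper station: 5K 1O)
9. 2 ogres → the upper station.  (the lower station: 0K 2O; the upper station: 5K 3O)
10. 1 ogre ← the lower station.  (the lower station: 0K 3O; the upper station: 5K 2O)
11. 3 ogres → the upper station.  (the lower station: 0K 0O; the upper station: 5K 5O)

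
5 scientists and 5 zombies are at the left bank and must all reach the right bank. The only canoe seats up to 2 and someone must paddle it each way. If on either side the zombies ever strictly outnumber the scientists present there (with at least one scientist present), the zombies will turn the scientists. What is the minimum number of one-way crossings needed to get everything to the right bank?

impossible

Following every safe sequence of crossings from the start, the most of the 10 that can be at the right bank as the canoe arrives there on crossings 1, 3, 5, 7 is 2, 3, 4, 5 respectively; the best ever achieved is 5 of 10.
From crossing 9 on, no configuration arises that was not already reachable earlier: only 13 distinct safe configurations (who is on which side, and where the canoe is) can ever be reached, none of them has everyone across, and every continuation just revisits them. They are: 0 scientists + 0 zombies across (canoe back at the start); 0 scientists + 1 zombie across (canoe there); 0 scientists + 1 zombie across (canoe back at the start); 0 scientists + 2 zombies across (canoe there); 0 scientists + 2 zombies across (canoe back at the start); 0 scientists + 3 zombies across (canoe there); 0 scientists + 3 zombies across (canoe back at the start); 0 scientists + 4 zombies across (canoe there); 0 scientists + 4 zombies across (canoe back at the start); 0 scientists + 5 zombies across (canoe there); 1 scientist + 1 zombie across (canoe there); 1 scientist + 1 zombie across (canoe back at the start); 2 scientists + 2 zombies across (canoe there). So no valid plan exists.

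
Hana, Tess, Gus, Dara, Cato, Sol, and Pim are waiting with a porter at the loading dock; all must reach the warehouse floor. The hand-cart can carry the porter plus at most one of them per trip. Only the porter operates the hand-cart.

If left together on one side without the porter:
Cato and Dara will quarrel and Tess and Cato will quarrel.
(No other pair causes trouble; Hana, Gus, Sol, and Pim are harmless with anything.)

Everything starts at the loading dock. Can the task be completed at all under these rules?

1. Porter goes to the warehouse floor with Cato.  [the loading dock: Dara, Gus, Hana, Pim, Sol, Tess | the warehouse floor: Cato]
2. Porter goes back to the loading dock alone.  [the loading dock: Dara, Gus, Hana, Pim, Sol, Tess | the warehouse floor: Cato]
3. Porter goes to the warehouse floor with Hana.  [the loading dock: Dara, Gus, Pim, Sol, Tess | the warehouse floor: Cato, Hana]
4. Porter goes back to the loading dock alone.  [the loading dock: Dara, Gus, Pim, Sol, Tess | the warehouse floor: Cato, Hana]
5. Porter goes to the warehouse floor with Tess.  [the loading dock: Dara, Gus, Pim, Sol | the warehouse floor: Cato, Hana, Tess]
6. Porter goes back to the loading dock with Cato.  [the loading dock: Cato, Dara, Gus, Pim, Sol | the warehouse floor: Hana, Tess]
7. Porter goes to the warehouse floor with Dara.  [the loading dock: Cato, Gus, Pim, Sol | the warehouse floor: Dara, Hana, Tess]
8. Porter goes back to the loading dock alone.  [the loading dock: Cato, Gus, Pim, Sol | the warehouse floor: Dara, Hana, Tess]
9. Porter goes to the warehouse floor with Gus.  [the loading dock: Cato, Pim, Sol | the warehouse floor: Dara, Gus, Hana, Tess]
10. Porter goes back to the loading dock alone.  [the loading dock: Cato, Pim, Sol | the warehouse floor: Dara, Gus, Hana, Tess]
11. Porter goes to the warehouse floor with Sol.  [the loading dock: Cato, Pim | the warehouse floor: Dara, Gus, Hana, Sol, Tess]
12. Porter goes back to the loading dock alone.  [the loading dock: Cato, Pim | the warehouse floor: Dara, Gus, Hana, Sol, Tess]
13. Porter goes to the warehouse floor with Pim.  [the loading dock: Cato | the warehouse floor: Dara, Gus, Hana, Pim, Sol, Tess]
14. Porter goes back to the loading dock alone.  [the loading dock: Cato | the warehouse floor: Dara, Gus, Hana, Pim, Sol, Tess]
15. Porter goes to the warehouse floor with Cato.  [the loading dock: — | the warehouse floor: Cato, Dara, Gus, Hana, Pim, Sol, Tess]

Yes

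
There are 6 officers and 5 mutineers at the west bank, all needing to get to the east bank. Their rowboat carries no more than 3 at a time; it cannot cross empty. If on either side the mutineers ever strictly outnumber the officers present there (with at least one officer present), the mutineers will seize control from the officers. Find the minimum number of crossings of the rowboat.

Counting alone: each trip to the east bank takes at most 3 across and each return brings at least 1 back, so after t trips out (and t−1 returns) at most 3t − (t−1) of the 11 are across; that first reaches 11 at t = 5, so at least 9 crossings are needed.
The plan below uses exactly 9 crossings, so it is optimal:
1. 3 mutineers → the east bank.  (the west bank: 6O 2M; the east bank: 0O 3M)
2. 1 mutineer ← the west bank.  (the west bank: 6O 3M; the east bank: 0O 2M)
3. 3 officers → the east bank.  (the west bank: 3O 3M; the east bank: 3O 2M)
4. 1 officer ← the west bank.  (the west bank: 4O 3M; the east bank: 2O 2M)
5. 2 officers and 1 mutineer → the east bank.  (the west bank: 2O 2M; the east bank: 4O 3M)
6. 1 officer ← the west bank.  (the west bank: 3O 2M; the east bank: 3O 3M)
7. 2 officers and 1 mutineer → the east bank.  (the west bank: 1O 1M; the east bank: 5O 4M)
8. 1 officer ← the west bank.  (the west bank: 2O 1M; the east bank: 4O 4M)
9. 2 officers and 1 mutineer → the east bank.  (the west bank: 0O 0M; the east bank: 6O 5M)

9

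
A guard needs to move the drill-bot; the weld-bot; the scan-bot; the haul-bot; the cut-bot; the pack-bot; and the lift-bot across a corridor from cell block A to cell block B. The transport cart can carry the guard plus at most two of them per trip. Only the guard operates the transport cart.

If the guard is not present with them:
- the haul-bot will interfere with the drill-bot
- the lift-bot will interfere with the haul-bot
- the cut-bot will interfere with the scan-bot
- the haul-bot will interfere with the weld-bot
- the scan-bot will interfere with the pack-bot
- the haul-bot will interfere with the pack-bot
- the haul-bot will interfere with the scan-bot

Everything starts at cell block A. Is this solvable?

Yes

1. Guard goes to cell block B with the haul-bot and the scan-bot.
2. Guard goes back to cell block A with the scan-bot.
3. Guard goes to cell block B with the drill-bot and the scan-bot.
4. Guard goes back to cell block A with the haul-bot.
5. Guard goes to cell block B with the haul-bot and the weld-bot.
6. Guard goes back to cell block A with the haul-bot.
7. Guard goes to cell block B with the haul-bot and the lift-bot.
8. Guard goes back to cell block A with the haul-bot.
9. Guard goes to cell block B with the cut-bot and the pack-bot.
10. Guard goes back to cell block A with the scan-bot.
11. Guard goes to cell block B with the haul-bot and the scan-bot.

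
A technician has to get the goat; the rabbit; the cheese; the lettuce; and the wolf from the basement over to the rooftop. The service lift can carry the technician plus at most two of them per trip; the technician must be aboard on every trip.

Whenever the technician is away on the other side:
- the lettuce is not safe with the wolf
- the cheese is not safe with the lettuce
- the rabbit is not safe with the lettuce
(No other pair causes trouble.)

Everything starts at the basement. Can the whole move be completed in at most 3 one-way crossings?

Counting alone: the technician can take at most 2 across per trip to the rooftop, so moving all 5 needs at least 3 loaded trips out, with a return between consecutive ones — at least 5 crossings.
Since 3 < 5, 3 crossings cannot be enough. (The shortest complete plan in fact takes 5:)
1. Technician goes to the rooftop with the goat and the lettuce.
2. Technician goes back to the basement alone.
3. Technician goes to the rooftop with the cheese and the rabbit.
4. Technician goes back to the basement with the lettuce.
5. Technician goes to the rooftop with the lettuce and the wolf.

No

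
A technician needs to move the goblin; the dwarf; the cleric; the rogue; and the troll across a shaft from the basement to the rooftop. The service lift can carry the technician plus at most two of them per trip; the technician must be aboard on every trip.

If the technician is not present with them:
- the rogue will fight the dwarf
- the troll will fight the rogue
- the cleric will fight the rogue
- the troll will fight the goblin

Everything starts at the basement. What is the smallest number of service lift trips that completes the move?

Counting alone: the technician can take at most 2 across per trip to the rooftop, so moving all 5 needs at least 3 loaded trips out, with a return between consecutive ones — at least 5 crossings.
The plan below uses exactly 5 crossings, so it is optimal:
1. Technician goes to the rooftop with the goblin and the rogue.  [the basement: the cleric, the dwarf, the troll | the rooftop: the goblin, the rogue]
2. Technician goes back to the basement alone.  [the basement: the cleric, the dwarf, the troll | the rooftop: the goblin, the rogue]
3. Technician goes to the rooftop with the cleric and the dwarf.  [the basement: the troll | the rooftop: the cleric, the dwarf, the goblin, the rogue]
4. Technician goes back to the basement with the rogue.  [the basement: the rogue, the troll | the rooftop: the cleric, the dwarf, the goblin]
5. Technician goes to the rooftop with the rogue and the troll.  [the basement: — | the rooftop: the cleric, the dwarf, the goblin, the rogue, the troll]

5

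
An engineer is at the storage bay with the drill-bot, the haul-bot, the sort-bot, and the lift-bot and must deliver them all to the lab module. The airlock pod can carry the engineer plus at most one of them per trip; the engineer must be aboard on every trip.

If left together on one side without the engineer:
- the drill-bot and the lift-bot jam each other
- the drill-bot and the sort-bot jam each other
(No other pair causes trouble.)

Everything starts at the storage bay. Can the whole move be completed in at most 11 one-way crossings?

Yes — this plan uses 9 crossings (≤ 11):
1. Engineer goes to the lab module with the drill-bot.
2. Engineer goes back to the storage bay alone.
3. Engineer goes to the lab module with the haul-bot.
4. Engineer goes back to the storage bay alone.
5. Engineer goes to the lab module with the sort-bot.
6. Engineer goes back to the storage bay with the drill-bot.
7. Engineer goes to the lab module with the lift-bot.
8. Engineer goes back to the storage bay alone.
9. Engineer goes to the lab module with the drill-bot.

Yes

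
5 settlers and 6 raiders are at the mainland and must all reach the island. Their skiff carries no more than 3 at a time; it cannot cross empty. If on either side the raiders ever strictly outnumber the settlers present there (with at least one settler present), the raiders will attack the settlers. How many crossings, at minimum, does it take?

impossible

The raiders already outnumber the settlers at the mainland before anyone moves, so the starting position itself is disallowed.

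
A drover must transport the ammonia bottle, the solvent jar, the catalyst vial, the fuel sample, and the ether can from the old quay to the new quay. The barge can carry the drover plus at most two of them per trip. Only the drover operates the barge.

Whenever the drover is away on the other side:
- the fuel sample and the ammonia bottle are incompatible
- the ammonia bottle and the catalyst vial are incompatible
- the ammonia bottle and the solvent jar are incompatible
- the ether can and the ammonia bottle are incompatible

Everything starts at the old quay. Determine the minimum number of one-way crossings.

7

Counting alone: the drover can take at most 2 across per trip to the new quay, so moving all 5 needs at least 3 loaded trips out, with a return between consecutive ones — at least 5 crossings.
The safety rule pushes this higher. Following every safe sequence of crossings, the most of the 5 that can be at the new quay as the barge arrives there on crossing 5 is 4 — never all 5.
So no plan with fewer than 7 crossings exists, and this one achieves 7:
1. Drover goes to the new quay with the ammonia bottle.  [the old quay: the catalyst vial, the ether can, the fuel sample, the solvent jar | the new quay: the ammonia bottle]
2. Drover goes back to the old quay alone.  [the old quay: the catalyst vial, the ether can, the fuel sample, the solvent jar | the new quay: the ammonia bottle]
3. Drover goes to the new quay with the catalyst vial and the solvent jar.  [the old quay: the ether can, the fuel sample | the new quay: the ammonia bottle, the catalyst vial, the solvent jar]
4. Drover goes back to the old quay with the ammonia bottle.  [the old quay: the ammonia bottle, the ether can, the fuel sample | the new quay: the catalyst vial, the solvent jar]
5. Drover goes to the new quay with the ammonia bottle and the fuel sample.  [the old quay: the ether can | the new quay: the ammonia bottle, the catalyst vial, the fuel sample, the solvent jar]
6. Drover goes back to the old quay with the ammonia bottle.  [the old quay: the ammonia bottle, the ether can | the new quay: the catalyst vial, the fuel sample, the solvent jar]
7. Drover goes to the new quay with the ammonia bottle and the ether can.  [the old quay: — | the new quay: the ammonia bottle, the catalyst vial, the ether can, the fuel sample, the solvent jar]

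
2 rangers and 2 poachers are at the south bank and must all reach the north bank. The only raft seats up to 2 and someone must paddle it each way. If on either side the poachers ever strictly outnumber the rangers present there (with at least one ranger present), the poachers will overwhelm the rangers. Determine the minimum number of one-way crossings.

5

Counting alone: each trip to the north bank takes at most 2 across and each return brings at least 1 back, so after t trips out (and t−1 returns) at most 2t − (t−1) of the 4 are across; that first reaches 4 at t = 3, so at least 5 crossings are needed.
The plan below uses exactly 5 crossings, so it is optimal:
1. 2 poachers → the north bank.  (the south bank: 2R 0P; the north bank: 0R 2P)
2. 1 poacher ← the south bank.  (the south bank: 2R 1P; the north bank: 0R 1P)
3. 2 rangers → the north bank.  (the south bank: 0R 1P; the north bank: 2R 1P)
4. 1 poacher ← the south bank.  (the south bank: 0R 2P; the north bank: 2R 0P)
5. 2 poachers → the north bank.  (the south bank: 0R 0P; the north bank: 2R 2P)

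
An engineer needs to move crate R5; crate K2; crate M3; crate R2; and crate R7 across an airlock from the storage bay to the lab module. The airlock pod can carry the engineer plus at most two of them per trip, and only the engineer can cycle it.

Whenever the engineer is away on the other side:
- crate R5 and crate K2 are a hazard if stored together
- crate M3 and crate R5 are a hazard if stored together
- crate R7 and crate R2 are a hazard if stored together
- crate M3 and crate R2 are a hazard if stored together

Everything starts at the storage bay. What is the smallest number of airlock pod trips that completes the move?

7

Counting alone: the engineer can take at most 2 across per trip to the lab module, so moving all 5 needs at least 3 loaded trips out, with a return between consecutive ones — at least 5 crossings.
The safety rule pushes this higher. Following every safe sequence of crossings, the most of the 5 that can be at the lab module as the airlock pod arrives there on crossing 5 is 4 — never all 5.
So no plan with fewer than 7 crossings exists, and this one achieves 7:
1. Engineer goes to the lab module with crate R2 and crate R5.  [the storage bay: crate K2, crate M3, crate R7 | the lab module: crate R2, crate R5]
2. Engineer goes back to the storage bay alone.  [the storage bay: crate K2, crate M3, crate R7 | the lab module: crate R2, crate R5]
3. Engineer goes to the lab module with crate K2.  [the storage bay: crate M3, crate R7 | the lab module: crate K2, crate R2, crate R5]
4. Engineer goes back to the storage bay with crate R5.  [the storage bay: crate M3, crate R5, crate R7 | the lab module: crate K2, crate R2]
5. Engineer goes to the lab module with crate M3 and crate R7.  [the storage bay: crate R5 | the lab module: crate K2, crate M3, crate R2, crate R7]
6. Engineer goes back to the storage bay with crate R2.  [the storage bay: crate R2, crate R5 | the lab module: crate K2, crate M3, crate R7]
7. Engineer goes to the lab module with crate R2 and crate R5.  [the storage bay: — | the lab module: crate K2, crate M3, crate R2, crate R5, crate R7]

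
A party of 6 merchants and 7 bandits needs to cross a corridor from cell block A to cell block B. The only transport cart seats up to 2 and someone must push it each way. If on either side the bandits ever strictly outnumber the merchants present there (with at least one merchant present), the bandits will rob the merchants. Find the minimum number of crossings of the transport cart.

The bandits already outnumber the merchants at cell block A before anyone moves, so the starting position itself is disallowed.

impossible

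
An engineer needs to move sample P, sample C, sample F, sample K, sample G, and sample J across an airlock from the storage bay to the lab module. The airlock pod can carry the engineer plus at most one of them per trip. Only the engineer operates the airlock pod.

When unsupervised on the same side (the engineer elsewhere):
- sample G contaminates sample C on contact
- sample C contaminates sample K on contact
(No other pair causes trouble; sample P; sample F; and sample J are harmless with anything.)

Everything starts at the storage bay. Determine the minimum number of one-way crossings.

Counting alone: the engineer can take at most 1 across per trip to the lab module, so moving all 6 needs at least 6 loaded trips out, with a return between consecutive ones — at least 11 crossings.
The safety rule pushes this higher. Following every safe sequence of crossings, the most of the 6 that can be at the lab module as the airlock pod arrives there on crossing 11 is 5 — never all 6.
So no plan with fewer than 13 crossings exists, and this one achieves 13:
1. Engineer goes to the lab module with sample C.
2. Engineer goes back to the storage bay alone.
3. Engineer goes to the lab module with sample P.
4. Engineer goes back to the storage bay alone.
5. Engineer goes to the lab module with sample F.
6. Engineer goes back to the storage bay alone.
7. Engineer goes to the lab module with sample K.
8. Engineer goes back to the storage bay with sample C.
9. Engineer goes to the lab module with sample G.
10. Engineer goes back to the storage bay alone.
11. Engineer goes to the lab module with sample J.
12. Engineer goes back to the storage bay alone.
13. Engineer goes to the lab module with sample C.

13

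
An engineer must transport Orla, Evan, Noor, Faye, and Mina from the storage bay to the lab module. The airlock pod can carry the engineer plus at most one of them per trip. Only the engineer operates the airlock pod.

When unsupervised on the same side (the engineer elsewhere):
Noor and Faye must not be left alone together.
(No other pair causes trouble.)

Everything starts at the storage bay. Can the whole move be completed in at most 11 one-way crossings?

Yes — this plan uses 9 crossings (≤ 11):
1. Engineer goes to the lab module with Noor.
2. Engineer goes back to the storage bay alone.
3. Engineer goes to the lab module with Orla.
4. Engineer goes back to the storage bay alone.
5. Engineer goes to the lab module with Evan.
6. Engineer goes back to the storage bay alone.
7. Engineer goes to the lab module with Mina.
8. Engineer goes back to the storage bay alone.
9. Engineer goes to the lab module with Faye.

Yes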